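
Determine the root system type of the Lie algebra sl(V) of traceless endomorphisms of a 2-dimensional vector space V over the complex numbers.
This is sl(2), which has dimension 2^2 - 1 = 3 and rank 2 - 1 = 1 (a Cartan subalgebra is the diagonal traceless matrices). In the classification of classical Lie algebras, the special linear algebra sl(n+1) has type A_n; here n = 1, so the Dynkin diagram is a chain of 1 nodes with single edges (A_1). Hence the type is A_1.

type A_1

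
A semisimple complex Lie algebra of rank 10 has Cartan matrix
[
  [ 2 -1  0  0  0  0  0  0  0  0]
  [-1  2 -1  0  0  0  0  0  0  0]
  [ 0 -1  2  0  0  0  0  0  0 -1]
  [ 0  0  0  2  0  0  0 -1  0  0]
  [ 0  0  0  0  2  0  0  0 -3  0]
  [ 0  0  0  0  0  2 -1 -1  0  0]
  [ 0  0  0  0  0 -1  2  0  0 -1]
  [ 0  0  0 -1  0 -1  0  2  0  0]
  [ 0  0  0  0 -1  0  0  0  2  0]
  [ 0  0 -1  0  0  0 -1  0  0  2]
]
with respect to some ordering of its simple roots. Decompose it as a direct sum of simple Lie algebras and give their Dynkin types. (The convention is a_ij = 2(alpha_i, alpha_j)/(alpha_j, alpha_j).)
A8 + G2

The diagram associated to this matrix has two connected components: the simple roots {alpha_1, alpha_2, alpha_3, alpha_4, alpha_6, alpha_7, alpha_8, alpha_10} form a chain of 8 nodes with single edges (A_8), and {alpha_5, alpha_9} form two nodes joined by a triple edge (G_2). A semisimple Lie algebra decomposes uniquely as the direct sum of simple ideals, one per connected component of its Dynkin diagram, so g ≅ A_8 ⊕ G_2 (dimension 80 + 14 = 94).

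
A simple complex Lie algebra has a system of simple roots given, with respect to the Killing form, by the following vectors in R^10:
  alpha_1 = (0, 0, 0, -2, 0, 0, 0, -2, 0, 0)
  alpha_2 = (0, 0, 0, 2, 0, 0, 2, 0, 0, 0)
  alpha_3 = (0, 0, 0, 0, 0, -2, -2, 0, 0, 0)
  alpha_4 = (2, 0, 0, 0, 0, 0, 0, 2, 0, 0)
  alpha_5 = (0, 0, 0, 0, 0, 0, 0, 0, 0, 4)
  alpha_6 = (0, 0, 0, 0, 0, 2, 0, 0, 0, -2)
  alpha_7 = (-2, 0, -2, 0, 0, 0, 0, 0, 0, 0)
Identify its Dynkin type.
C_7

Compute the Cartan integers a_ij = 2(alpha_i, alpha_j)/(alpha_j, alpha_j); the resulting 7x7 Cartan matrix is
[[2, -1, 0, -1, 0, 0, 0], [-1, 2, -1, 0, 0, 0, 0], [0, -1, 2, 0, 0, -1, 0], [-1, 0, 0, 2, 0, 0, -1], [0, 0, 0, 0, 2, -2, 0], [0, 0, -1, 0, -1, 2, 0], [0, 0, 0, -1, 0, 0, 2]].
The roots have two lengths (squared-length ratio 2:1); the short ones are alpha_{1,2,3,4,6,7}. The associated Dynkin diagram is a chain of 7 nodes with a double edge at one end; the terminal node there is the unique long simple root (C_7), so the type is C_7 (the algebra sp(14)).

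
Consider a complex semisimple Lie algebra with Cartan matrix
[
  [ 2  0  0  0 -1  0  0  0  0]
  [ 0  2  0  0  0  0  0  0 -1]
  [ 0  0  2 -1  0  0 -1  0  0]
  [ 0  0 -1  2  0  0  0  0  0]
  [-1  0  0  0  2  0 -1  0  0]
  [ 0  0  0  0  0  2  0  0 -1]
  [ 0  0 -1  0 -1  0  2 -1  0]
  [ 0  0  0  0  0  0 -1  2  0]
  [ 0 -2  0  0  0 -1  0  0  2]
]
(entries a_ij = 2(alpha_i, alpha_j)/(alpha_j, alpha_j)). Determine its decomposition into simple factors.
The diagram associated to this matrix has two connected components: the simple roots {alpha_2, alpha_6, alpha_9} form a chain of 3 nodes with a double edge at one end; the terminal node there is the unique short simple root (B_3), and {alpha_1, alpha_3, alpha_4, alpha_5, alpha_7, alpha_8} form a chain of 5 nodes with one extra node attached to the third node from one end (E_6). A semisimple Lie algebra decomposes uniquely as the direct sum of simple ideals, one per connected component of its Dynkin diagram, so g ≅ B_3 ⊕ E_6 (dimension 21 + 78 = 99).

type B_3 ⊕ type E_6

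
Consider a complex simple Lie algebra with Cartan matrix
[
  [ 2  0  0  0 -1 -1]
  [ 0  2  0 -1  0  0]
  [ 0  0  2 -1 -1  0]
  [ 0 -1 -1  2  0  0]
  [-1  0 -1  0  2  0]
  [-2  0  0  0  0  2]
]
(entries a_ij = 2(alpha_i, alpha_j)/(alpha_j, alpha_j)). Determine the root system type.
C6

The matrix has rank 6 with 2's on the diagonal. Reading the off-diagonal entries as Dynkin edges (a single edge where a_ij = a_ji = -1; a double or triple edge where a_ij * a_ji = 2 or 3), the diagram is a chain of 6 nodes with a double edge at one end; the terminal node there is the unique long simple root (C_6). One simple-root ordering that puts it in standard form is (alpha_2, alpha_4, alpha_3, alpha_5, alpha_1, alpha_6). So the algebra is type C_6, i.e. sp(12).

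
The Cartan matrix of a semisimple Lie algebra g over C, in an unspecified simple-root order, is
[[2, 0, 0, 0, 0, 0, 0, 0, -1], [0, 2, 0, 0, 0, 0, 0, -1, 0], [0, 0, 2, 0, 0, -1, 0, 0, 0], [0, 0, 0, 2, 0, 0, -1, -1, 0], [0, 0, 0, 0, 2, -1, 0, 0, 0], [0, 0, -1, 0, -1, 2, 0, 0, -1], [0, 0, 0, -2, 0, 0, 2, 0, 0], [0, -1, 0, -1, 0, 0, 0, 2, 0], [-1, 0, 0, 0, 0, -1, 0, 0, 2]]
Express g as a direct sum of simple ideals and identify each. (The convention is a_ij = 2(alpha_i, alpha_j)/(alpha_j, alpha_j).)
The diagram associated to this matrix has two connected components: the simple roots {alpha_2, alpha_4, alpha_7, alpha_8} form a chain of 4 nodes with a double edge at one end; the terminal node there is the unique long simple root (C_4), and {alpha_1, alpha_3, alpha_5, alpha_6, alpha_9} form a chain of 3 nodes with a fork of two nodes at one end (D_5). A semisimple Lie algebra decomposes uniquely as the direct sum of simple ideals, one per connected component of its Dynkin diagram, so g ≅ C_4 ⊕ D_5 (dimension 36 + 45 = 81).

C4 ⊕ D5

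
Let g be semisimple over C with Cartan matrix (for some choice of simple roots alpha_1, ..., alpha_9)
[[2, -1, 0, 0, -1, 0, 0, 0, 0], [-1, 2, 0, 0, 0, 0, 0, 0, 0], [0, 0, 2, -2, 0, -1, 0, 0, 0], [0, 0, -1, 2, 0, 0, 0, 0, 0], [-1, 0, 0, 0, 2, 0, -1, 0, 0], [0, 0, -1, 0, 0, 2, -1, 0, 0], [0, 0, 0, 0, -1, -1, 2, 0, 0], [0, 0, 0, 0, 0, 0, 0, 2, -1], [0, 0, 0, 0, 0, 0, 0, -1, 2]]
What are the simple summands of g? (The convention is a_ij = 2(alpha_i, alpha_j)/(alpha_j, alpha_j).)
The diagram associated to this matrix has two connected components: the simple roots {alpha_8, alpha_9} form a chain of 2 nodes with single edges (A_2), and {alpha_1, alpha_2, alpha_3, alpha_4, alpha_5, alpha_6, alpha_7} form a chain of 7 nodes with a double edge at one end; the terminal node there is the unique short simple root (B_7). A semisimple Lie algebra decomposes uniquely as the direct sum of simple ideals, one per connected component of its Dynkin diagram, so g ≅ A_2 ⊕ B_7 (dimension 8 + 105 = 113).

type A_2 ⊕ type B_7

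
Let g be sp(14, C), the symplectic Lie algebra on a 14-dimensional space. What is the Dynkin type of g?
This is sp(14), which has dimension 14(14+1)/2 = 105 and rank 14/2 = 7. In the classification of classical Lie algebras, the symplectic algebra sp(2n) has type C_n; here n = 7, so the Dynkin diagram is a chain of 7 nodes with a double edge at one end; the terminal node there is the unique long simple root (C_7). Hence the type is C_7.

C_7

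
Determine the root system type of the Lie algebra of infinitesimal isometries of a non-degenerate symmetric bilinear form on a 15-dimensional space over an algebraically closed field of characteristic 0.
This is so(15) with 15 odd, which has dimension 15(15-1)/2 = 105 and rank (15-1)/2 = 7. In the classification of classical Lie algebras, the orthogonal algebra so(2n+1) in an odd number of variables has type B_n; here n = 7, so the Dynkin diagram is a chain of 7 nodes with a double edge at one end; the terminal node there is the unique short simple root (B_7). Hence the type is B_7.

B_7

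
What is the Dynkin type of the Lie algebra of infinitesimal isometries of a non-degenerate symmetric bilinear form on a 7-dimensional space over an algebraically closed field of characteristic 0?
B_3 (so(7))

This is so(7) with 7 odd, which has dimension 7(7-1)/2 = 21 and rank (7-1)/2 = 3. In the classification of classical Lie algebras, the orthogonal algebra so(2n+1) in an odd number of variables has type B_n; here n = 3, so the Dynkin diagram is a chain of 3 nodes with a double edge at one end; the terminal node there is the unique short simple root (B_3). Hence the type is B_3.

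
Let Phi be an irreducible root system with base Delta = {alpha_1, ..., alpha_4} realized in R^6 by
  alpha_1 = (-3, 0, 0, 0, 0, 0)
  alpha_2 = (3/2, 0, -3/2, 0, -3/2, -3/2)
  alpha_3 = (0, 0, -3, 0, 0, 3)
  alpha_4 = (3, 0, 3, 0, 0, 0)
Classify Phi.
F_4

Compute the Cartan integers a_ij = 2(alpha_i, alpha_j)/(alpha_j, alpha_j); the resulting 4x4 Cartan matrix is
[[2, -1, 0, -1], [-1, 2, 0, 0], [0, 0, 2, -1], [-2, 0, -1, 2]].
The roots have two lengths (squared-length ratio 2:1); the short ones are alpha_{1,2}. The associated Dynkin diagram is a chain of 4 nodes with a double edge between the middle two (F_4), so the type is F_4.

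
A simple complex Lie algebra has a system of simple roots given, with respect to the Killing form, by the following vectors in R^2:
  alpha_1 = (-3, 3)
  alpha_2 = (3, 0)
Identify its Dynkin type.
type B_2

Compute the Cartan integers a_ij = 2(alpha_i, alpha_j)/(alpha_j, alpha_j); the resulting 2x2 Cartan matrix is
[[2, -2], [-1, 2]].
The roots have two lengths (squared-length ratio 2:1); the short ones are alpha_{2}. The associated Dynkin diagram is a chain of 2 nodes with a double edge at one end; the terminal node there is the unique short simple root (B_2), so the type is B_2 (the algebra so(5)).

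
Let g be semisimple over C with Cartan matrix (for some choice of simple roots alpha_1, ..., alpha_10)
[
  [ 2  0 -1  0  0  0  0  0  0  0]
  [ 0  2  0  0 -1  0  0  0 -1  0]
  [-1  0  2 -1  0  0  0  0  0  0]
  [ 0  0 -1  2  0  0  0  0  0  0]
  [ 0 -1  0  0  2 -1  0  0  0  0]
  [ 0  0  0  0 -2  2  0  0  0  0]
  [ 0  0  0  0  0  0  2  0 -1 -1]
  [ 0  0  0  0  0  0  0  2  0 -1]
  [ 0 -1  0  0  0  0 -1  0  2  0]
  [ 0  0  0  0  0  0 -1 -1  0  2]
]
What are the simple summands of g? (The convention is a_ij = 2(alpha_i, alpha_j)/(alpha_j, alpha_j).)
The diagram associated to this matrix has two connected components: the simple roots {alpha_1, alpha_3, alpha_4} form a chain of 3 nodes with single edges (A_3), and {alpha_2, alpha_5, alpha_6, alpha_7, alpha_8, alpha_9, alpha_10} form a chain of 7 nodes with a double edge at one end; the terminal node there is the unique long simple root (C_7). A semisimple Lie algebra decomposes uniquely as the direct sum of simple ideals, one per connected component of its Dynkin diagram, so g ≅ A_3 ⊕ C_7 (dimension 15 + 105 = 120).

type A_3 + type C_7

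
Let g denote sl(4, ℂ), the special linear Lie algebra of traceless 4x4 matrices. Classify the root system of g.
This is sl(4), which has dimension 4^2 - 1 = 15 and rank 4 - 1 = 3 (a Cartan subalgebra is the diagonal traceless matrices). In the classification of classical Lie algebras, the special linear algebra sl(n+1) has type A_n; here n = 3, so the Dynkin diagram is a chain of 3 nodes with single edges (A_3). Hence the type is A_3.

A_3 (sl(4))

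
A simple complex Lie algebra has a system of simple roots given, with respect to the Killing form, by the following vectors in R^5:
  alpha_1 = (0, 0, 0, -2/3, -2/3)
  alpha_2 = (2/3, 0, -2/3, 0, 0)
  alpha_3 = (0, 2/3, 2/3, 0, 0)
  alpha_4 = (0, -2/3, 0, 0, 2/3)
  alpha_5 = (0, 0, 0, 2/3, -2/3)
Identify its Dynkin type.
Compute the Cartan integers a_ij = 2(alpha_i, alpha_j)/(alpha_j, alpha_j); the resulting 5x5 Cartan matrix is
[[2, 0, 0, -1, 0], [0, 2, -1, 0, 0], [0, -1, 2, -1, 0], [-1, 0, -1, 2, -1], [0, 0, 0, -1, 2]].
All simple roots have the same length, so the diagram is simply laced. The associated Dynkin diagram is a chain of 3 nodes with a fork of two nodes at one end (D_5), so the type is D_5 (the algebra so(10)).

type D_5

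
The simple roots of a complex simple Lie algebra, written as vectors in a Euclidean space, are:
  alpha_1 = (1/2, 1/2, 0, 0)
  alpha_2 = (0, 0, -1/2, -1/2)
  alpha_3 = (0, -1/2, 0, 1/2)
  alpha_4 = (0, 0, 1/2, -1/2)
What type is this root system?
Compute the Cartan integers a_ij = 2(alpha_i, alpha_j)/(alpha_j, alpha_j); the resulting 4x4 Cartan matrix is
[[2, 0, -1, 0], [0, 2, -1, 0], [-1, -1, 2, -1], [0, 0, -1, 2]].
All simple roots have the same length, so the diagram is simply laced. The associated Dynkin diagram is a chain of 2 nodes with a fork of two nodes at one end (D_4), so the type is D_4 (the algebra so(8)).

type D_4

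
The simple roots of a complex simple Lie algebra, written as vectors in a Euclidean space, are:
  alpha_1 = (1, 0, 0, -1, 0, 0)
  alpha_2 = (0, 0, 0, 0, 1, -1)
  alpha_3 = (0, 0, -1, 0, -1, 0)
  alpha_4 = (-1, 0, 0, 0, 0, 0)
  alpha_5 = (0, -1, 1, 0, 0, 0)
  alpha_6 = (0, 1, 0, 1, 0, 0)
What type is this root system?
Compute the Cartan integers a_ij = 2(alpha_i, alpha_j)/(alpha_j, alpha_j); the resulting 6x6 Cartan matrix is
[[2, 0, 0, -2, 0, -1], [0, 2, -1, 0, 0, 0], [0, -1, 2, 0, -1, 0], [-1, 0, 0, 2, 0, 0], [0, 0, -1, 0, 2, -1], [-1, 0, 0, 0, -1, 2]].
The roots have two lengths (squared-length ratio 2:1); the short ones are alpha_{4}. The associated Dynkin diagram is a chain of 6 nodes with a double edge at one end; the terminal node there is the unique short simple root (B_6), so the type is B_6 (the algebra so(13)).

type B_6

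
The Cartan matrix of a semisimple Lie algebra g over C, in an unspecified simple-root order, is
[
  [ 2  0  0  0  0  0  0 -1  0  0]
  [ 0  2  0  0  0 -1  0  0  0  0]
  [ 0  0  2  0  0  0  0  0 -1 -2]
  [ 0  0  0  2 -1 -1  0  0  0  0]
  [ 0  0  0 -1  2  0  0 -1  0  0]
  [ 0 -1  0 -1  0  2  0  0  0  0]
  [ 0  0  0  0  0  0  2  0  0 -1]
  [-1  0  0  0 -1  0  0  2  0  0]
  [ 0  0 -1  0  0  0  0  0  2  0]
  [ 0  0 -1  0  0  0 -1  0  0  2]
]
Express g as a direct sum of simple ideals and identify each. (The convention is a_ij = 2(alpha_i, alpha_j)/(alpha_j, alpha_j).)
type A_6 + type F_4

The diagram associated to this matrix has two connected components: the simple roots {alpha_1, alpha_2, alpha_4, alpha_5, alpha_6, alpha_8} form a chain of 6 nodes with single edges (A_6), and {alpha_3, alpha_7, alpha_9, alpha_10} form a chain of 4 nodes with a double edge between the middle two (F_4). A semisimple Lie algebra decomposes uniquely as the direct sum of simple ideals, one per connected component of its Dynkin diagram, so g ≅ A_6 ⊕ F_4 (dimension 48 + 52 = 100).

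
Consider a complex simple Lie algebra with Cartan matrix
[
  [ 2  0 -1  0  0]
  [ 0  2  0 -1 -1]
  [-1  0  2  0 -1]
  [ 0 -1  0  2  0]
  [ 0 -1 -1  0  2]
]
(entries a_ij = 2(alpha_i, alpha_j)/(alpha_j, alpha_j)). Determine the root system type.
A5

The matrix has rank 5 with 2's on the diagonal. Reading the off-diagonal entries as Dynkin edges (a single edge where a_ij = a_ji = -1; a double or triple edge where a_ij * a_ji = 2 or 3), the diagram is a chain of 5 nodes with single edges (A_5). One simple-root ordering that puts it in standard form is (alpha_1, alpha_3, alpha_5, alpha_2, alpha_4). So the algebra is type A_5, i.e. sl(6).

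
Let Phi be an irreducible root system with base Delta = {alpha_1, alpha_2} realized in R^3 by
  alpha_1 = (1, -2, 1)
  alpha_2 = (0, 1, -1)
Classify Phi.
Compute the Cartan integers a_ij = 2(alpha_i, alpha_j)/(alpha_j, alpha_j); the resulting 2x2 Cartan matrix is
[[2, -3], [-1, 2]].
The roots have two lengths (squared-length ratio 3:1); the short ones are alpha_{2}. The associated Dynkin diagram is two nodes joined by a triple edge (G_2), so the type is G_2.

type G_2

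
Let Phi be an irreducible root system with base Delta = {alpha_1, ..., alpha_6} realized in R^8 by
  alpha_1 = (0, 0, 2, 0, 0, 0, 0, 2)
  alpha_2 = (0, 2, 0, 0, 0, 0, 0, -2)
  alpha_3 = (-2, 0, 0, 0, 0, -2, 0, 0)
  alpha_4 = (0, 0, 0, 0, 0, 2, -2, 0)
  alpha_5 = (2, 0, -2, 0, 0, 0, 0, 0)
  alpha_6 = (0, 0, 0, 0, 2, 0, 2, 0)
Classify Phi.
type A_6

Compute the Cartan integers a_ij = 2(alpha_i, alpha_j)/(alpha_j, alpha_j); the resulting 6x6 Cartan matrix is
[[2, -1, 0, 0, -1, 0], [-1, 2, 0, 0, 0, 0], [0, 0, 2, -1, -1, 0], [0, 0, -1, 2, 0, -1], [-1, 0, -1, 0, 2, 0], [0, 0, 0, -1, 0, 2]].
All simple roots have the same length, so the diagram is simply laced. The associated Dynkin diagram is a chain of 6 nodes with single edges (A_6), so the type is A_6 (the algebra sl(7)).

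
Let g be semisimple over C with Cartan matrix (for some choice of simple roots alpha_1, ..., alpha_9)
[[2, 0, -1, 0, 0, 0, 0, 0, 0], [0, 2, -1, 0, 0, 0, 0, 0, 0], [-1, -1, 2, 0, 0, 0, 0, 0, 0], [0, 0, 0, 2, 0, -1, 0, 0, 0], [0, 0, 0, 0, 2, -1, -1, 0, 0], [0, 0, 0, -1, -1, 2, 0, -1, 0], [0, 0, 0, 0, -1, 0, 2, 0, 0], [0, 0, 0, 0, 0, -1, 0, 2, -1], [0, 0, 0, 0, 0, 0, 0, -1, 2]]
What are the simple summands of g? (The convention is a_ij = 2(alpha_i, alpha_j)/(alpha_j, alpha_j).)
type A_3 + type E_6

The diagram associated to this matrix has two connected components: the simple roots {alpha_1, alpha_2, alpha_3} form a chain of 3 nodes with single edges (A_3), and {alpha_4, alpha_5, alpha_6, alpha_7, alpha_8, alpha_9} form a chain of 5 nodes with one extra node attached to the third node from one end (E_6). A semisimple Lie algebra decomposes uniquely as the direct sum of simple ideals, one per connected component of its Dynkin diagram, so g ≅ A_3 ⊕ E_6 (dimension 15 + 78 = 93).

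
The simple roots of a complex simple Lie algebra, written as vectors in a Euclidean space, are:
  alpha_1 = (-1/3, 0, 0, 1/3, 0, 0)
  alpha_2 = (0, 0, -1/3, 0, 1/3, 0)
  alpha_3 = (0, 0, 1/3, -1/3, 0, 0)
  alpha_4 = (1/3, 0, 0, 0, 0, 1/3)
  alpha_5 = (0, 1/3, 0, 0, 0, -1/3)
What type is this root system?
A_5 (sl(6))

Compute the Cartan integers a_ij = 2(alpha_i, alpha_j)/(alpha_j, alpha_j); the resulting 5x5 Cartan matrix is
[[2, 0, -1, -1, 0], [0, 2, -1, 0, 0], [-1, -1, 2, 0, 0], [-1, 0, 0, 2, -1], [0, 0, 0, -1, 2]].
All simple roots have the same length, so the diagram is simply laced. The associated Dynkin diagram is a chain of 5 nodes with single edges (A_5), so the type is A_5 (the algebra sl(6)).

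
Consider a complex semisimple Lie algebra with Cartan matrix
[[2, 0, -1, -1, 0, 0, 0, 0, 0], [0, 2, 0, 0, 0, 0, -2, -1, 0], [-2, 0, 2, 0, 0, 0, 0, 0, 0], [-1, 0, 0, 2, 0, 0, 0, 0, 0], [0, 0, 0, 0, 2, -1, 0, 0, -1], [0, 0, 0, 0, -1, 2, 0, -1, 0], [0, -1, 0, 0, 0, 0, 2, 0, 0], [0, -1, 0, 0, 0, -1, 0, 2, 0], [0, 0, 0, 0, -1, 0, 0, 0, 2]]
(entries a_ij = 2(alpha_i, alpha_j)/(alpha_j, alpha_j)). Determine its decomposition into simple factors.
The diagram associated to this matrix has two connected components: the simple roots {alpha_2, alpha_5, alpha_6, alpha_7, alpha_8, alpha_9} form a chain of 6 nodes with a double edge at one end; the terminal node there is the unique short simple root (B_6), and {alpha_1, alpha_3, alpha_4} form a chain of 3 nodes with a double edge at one end; the terminal node there is the unique long simple root (C_3). A semisimple Lie algebra decomposes uniquely as the direct sum of simple ideals, one per connected component of its Dynkin diagram, so g ≅ B_6 ⊕ C_3 (dimension 78 + 21 = 99).

type B_6 ⊕ type C_3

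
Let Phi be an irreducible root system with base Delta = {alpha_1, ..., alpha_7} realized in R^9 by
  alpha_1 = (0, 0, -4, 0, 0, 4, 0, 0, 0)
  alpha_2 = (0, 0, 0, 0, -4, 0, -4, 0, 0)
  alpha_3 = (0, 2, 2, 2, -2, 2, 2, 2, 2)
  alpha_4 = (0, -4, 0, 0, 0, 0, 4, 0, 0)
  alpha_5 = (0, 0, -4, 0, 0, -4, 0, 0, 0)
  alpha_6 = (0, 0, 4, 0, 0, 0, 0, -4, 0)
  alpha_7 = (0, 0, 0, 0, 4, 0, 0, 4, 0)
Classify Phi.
E_7

Compute the Cartan integers a_ij = 2(alpha_i, alpha_j)/(alpha_j, alpha_j); the resulting 7x7 Cartan matrix is
[[2, 0, 0, 0, 0, -1, 0], [0, 2, 0, -1, 0, 0, -1], [0, 0, 2, 0, -1, 0, 0], [0, -1, 0, 2, 0, 0, 0], [0, 0, -1, 0, 2, -1, 0], [-1, 0, 0, 0, -1, 2, -1], [0, -1, 0, 0, 0, -1, 2]].
All simple roots have the same length, so the diagram is simply laced. The associated Dynkin diagram is a chain of 6 nodes with one extra node attached to the third node from one end (E_7), so the type is E_7.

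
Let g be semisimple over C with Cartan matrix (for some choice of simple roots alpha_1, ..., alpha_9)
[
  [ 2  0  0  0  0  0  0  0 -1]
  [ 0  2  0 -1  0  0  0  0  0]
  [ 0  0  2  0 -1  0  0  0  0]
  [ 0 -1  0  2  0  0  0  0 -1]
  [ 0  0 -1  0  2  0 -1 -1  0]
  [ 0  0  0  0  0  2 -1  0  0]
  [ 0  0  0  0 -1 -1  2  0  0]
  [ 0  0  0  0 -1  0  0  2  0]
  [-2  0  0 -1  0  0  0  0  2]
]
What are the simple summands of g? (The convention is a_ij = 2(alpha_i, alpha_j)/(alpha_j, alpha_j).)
The diagram associated to this matrix has two connected components: the simple roots {alpha_1, alpha_2, alpha_4, alpha_9} form a chain of 4 nodes with a double edge at one end; the terminal node there is the unique short simple root (B_4), and {alpha_3, alpha_5, alpha_6, alpha_7, alpha_8} form a chain of 3 nodes with a fork of two nodes at one end (D_5). A semisimple Lie algebra decomposes uniquely as the direct sum of simple ideals, one per connected component of its Dynkin diagram, so g ≅ B_4 ⊕ D_5 (dimension 36 + 45 = 81).

type B_4 ⊕ type D_5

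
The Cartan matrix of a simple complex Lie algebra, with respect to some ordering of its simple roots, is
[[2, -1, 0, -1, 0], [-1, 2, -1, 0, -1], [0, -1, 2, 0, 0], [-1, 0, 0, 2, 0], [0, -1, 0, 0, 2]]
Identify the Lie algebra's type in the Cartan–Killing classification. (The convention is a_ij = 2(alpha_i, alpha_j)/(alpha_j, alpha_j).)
D_5

The matrix has rank 5 with 2's on the diagonal. Reading the off-diagonal entries as Dynkin edges (a single edge where a_ij = a_ji = -1; a double or triple edge where a_ij * a_ji = 2 or 3), the diagram is a chain of 3 nodes with a fork of two nodes at one end (D_5). One simple-root ordering that puts it in standard form is (alpha_4, alpha_1, alpha_2, alpha_5, alpha_3). So the algebra is type D_5, i.e. so(10).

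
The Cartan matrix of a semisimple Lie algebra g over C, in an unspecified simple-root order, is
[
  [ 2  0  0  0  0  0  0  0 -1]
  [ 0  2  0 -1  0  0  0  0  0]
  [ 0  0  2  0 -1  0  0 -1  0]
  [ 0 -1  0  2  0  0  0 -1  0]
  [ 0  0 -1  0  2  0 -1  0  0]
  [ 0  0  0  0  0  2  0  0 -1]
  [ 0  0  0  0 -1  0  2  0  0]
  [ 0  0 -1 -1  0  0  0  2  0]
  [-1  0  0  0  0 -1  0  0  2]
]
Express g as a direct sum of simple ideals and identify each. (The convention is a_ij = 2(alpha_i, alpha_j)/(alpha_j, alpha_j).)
The diagram associated to this matrix has two connected components: the simple roots {alpha_1, alpha_6, alpha_9} form a chain of 3 nodes with single edges (A_3), and {alpha_2, alpha_3, alpha_4, alpha_5, alpha_7, alpha_8} form a chain of 6 nodes with single edges (A_6). A semisimple Lie algebra decomposes uniquely as the direct sum of simple ideals, one per connected component of its Dynkin diagram, so g ≅ A_3 ⊕ A_6 (dimension 15 + 48 = 63).

A3 + A6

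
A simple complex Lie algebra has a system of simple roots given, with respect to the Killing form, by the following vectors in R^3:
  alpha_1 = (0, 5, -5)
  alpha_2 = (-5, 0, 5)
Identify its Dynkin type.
Compute the Cartan integers a_ij = 2(alpha_i, alpha_j)/(alpha_j, alpha_j); the resulting 2x2 Cartan matrix is
[[2, -1], [-1, 2]].
All simple roots have the same length, so the diagram is simply laced. The associated Dynkin diagram is a chain of 2 nodes with single edges (A_2), so the type is A_2 (the algebra sl(3)).

A2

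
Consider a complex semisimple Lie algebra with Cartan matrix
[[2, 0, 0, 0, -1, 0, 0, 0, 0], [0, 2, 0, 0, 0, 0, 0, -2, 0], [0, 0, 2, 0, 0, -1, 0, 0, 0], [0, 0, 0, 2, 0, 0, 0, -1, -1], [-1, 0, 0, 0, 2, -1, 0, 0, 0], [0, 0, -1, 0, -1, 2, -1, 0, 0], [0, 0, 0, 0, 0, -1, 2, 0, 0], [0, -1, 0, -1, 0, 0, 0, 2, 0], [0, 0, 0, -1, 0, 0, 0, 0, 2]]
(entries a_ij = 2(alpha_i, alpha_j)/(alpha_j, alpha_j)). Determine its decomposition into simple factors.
The diagram associated to this matrix has two connected components: the simple roots {alpha_2, alpha_4, alpha_8, alpha_9} form a chain of 4 nodes with a double edge at one end; the terminal node there is the unique long simple root (C_4), and {alpha_1, alpha_3, alpha_5, alpha_6, alpha_7} form a chain of 3 nodes with a fork of two nodes at one end (D_5). A semisimple Lie algebra decomposes uniquely as the direct sum of simple ideals, one per connected component of its Dynkin diagram, so g ≅ C_4 ⊕ D_5 (dimension 36 + 45 = 81).

type C_4 + type D_5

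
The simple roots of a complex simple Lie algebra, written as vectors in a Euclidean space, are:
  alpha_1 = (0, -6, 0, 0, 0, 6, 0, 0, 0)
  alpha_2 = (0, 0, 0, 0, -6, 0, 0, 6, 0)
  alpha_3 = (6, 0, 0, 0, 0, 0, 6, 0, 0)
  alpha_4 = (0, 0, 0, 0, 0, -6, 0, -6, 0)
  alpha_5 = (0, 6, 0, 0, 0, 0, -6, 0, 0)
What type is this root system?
A_5

Compute the Cartan integers a_ij = 2(alpha_i, alpha_j)/(alpha_j, alpha_j); the resulting 5x5 Cartan matrix is
[[2, 0, 0, -1, -1], [0, 2, 0, -1, 0], [0, 0, 2, 0, -1], [-1, -1, 0, 2, 0], [-1, 0, -1, 0, 2]].
All simple roots have the same length, so the diagram is simply laced. The associated Dynkin diagram is a chain of 5 nodes with single edges (A_5), so the type is A_5 (the algebra sl(6)).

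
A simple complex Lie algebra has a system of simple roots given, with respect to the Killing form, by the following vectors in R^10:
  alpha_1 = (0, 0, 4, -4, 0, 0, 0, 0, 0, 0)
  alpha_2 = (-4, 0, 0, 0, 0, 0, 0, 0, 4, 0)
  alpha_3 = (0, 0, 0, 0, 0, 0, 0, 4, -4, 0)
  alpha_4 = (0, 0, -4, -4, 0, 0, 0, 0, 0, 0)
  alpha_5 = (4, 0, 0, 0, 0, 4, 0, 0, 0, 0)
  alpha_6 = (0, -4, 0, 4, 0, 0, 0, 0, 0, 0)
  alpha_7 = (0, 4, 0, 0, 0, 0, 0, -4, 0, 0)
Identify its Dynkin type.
D_7

Compute the Cartan integers a_ij = 2(alpha_i, alpha_j)/(alpha_j, alpha_j); the resulting 7x7 Cartan matrix is
[[2, 0, 0, 0, 0, -1, 0], [0, 2, -1, 0, -1, 0, 0], [0, -1, 2, 0, 0, 0, -1], [0, 0, 0, 2, 0, -1, 0], [0, -1, 0, 0, 2, 0, 0], [-1, 0, 0, -1, 0, 2, -1], [0, 0, -1, 0, 0, -1, 2]].
All simple roots have the same length, so the diagram is simply laced. The associated Dynkin diagram is a chain of 5 nodes with a fork of two nodes at one end (D_7), so the type is D_7 (the algebra so(14)).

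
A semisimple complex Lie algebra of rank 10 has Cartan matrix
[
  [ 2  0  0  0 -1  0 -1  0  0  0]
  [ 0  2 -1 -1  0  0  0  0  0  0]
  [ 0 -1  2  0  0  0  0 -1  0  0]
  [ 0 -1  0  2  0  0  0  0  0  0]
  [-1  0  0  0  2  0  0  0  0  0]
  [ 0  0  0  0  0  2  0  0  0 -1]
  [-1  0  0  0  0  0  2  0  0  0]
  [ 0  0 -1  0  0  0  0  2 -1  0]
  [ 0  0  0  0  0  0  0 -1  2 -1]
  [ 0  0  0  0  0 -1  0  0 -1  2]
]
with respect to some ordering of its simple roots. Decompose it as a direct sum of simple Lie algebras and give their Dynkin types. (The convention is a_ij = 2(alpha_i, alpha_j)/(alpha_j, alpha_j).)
type A_3 ⊕ type A_7

The diagram associated to this matrix has two connected components: the simple roots {alpha_1, alpha_5, alpha_7} form a chain of 3 nodes with single edges (A_3), and {alpha_2, alpha_3, alpha_4, alpha_6, alpha_8, alpha_9, alpha_10} form a chain of 7 nodes with single edges (A_7). A semisimple Lie algebra decomposes uniquely as the direct sum of simple ideals, one per connected component of its Dynkin diagram, so g ≅ A_3 ⊕ A_7 (dimension 15 + 63 = 78).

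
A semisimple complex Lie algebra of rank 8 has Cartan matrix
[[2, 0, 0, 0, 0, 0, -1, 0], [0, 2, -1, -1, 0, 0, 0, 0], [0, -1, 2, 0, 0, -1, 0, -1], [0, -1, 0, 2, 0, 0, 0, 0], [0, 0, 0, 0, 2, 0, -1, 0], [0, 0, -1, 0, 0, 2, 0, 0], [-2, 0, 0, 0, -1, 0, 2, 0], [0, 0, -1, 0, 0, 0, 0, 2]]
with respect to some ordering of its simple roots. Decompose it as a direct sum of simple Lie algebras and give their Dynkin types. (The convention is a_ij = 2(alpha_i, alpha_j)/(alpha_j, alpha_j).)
B3 + D5

The diagram associated to this matrix has two connected components: the simple roots {alpha_1, alpha_5, alpha_7} form a chain of 3 nodes with a double edge at one end; the terminal node there is the unique short simple root (B_3), and {alpha_2, alpha_3, alpha_4, alpha_6, alpha_8} form a chain of 3 nodes with a fork of two nodes at one end (D_5). A semisimple Lie algebra decomposes uniquely as the direct sum of simple ideals, one per connected component of its Dynkin diagram, so g ≅ B_3 ⊕ D_5 (dimension 21 + 45 = 66).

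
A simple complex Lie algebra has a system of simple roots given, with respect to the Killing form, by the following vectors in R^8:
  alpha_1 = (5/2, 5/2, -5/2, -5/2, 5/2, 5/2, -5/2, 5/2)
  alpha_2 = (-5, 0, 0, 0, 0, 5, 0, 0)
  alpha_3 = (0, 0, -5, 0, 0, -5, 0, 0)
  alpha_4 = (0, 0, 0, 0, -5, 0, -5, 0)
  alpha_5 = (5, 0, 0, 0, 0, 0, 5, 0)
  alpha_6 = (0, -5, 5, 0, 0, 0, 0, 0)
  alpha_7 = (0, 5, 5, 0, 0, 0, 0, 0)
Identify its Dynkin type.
Compute the Cartan integers a_ij = 2(alpha_i, alpha_j)/(alpha_j, alpha_j); the resulting 7x7 Cartan matrix is
[[2, 0, 0, 0, 0, -1, 0], [0, 2, -1, 0, -1, 0, 0], [0, -1, 2, 0, 0, -1, -1], [0, 0, 0, 2, -1, 0, 0], [0, -1, 0, -1, 2, 0, 0], [-1, 0, -1, 0, 0, 2, 0], [0, 0, -1, 0, 0, 0, 2]].
All simple roots have the same length, so the diagram is simply laced. The associated Dynkin diagram is a chain of 6 nodes with one extra node attached to the third node from one end (E_7), so the type is E_7.

E_7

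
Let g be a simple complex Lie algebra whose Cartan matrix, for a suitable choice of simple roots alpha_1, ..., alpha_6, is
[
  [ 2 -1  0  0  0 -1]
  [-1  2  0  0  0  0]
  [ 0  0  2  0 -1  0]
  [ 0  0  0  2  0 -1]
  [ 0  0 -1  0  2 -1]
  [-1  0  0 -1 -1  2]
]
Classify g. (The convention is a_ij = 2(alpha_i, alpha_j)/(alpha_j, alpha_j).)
The matrix has rank 6 with 2's on the diagonal. Reading the off-diagonal entries as Dynkin edges (a single edge where a_ij = a_ji = -1; a double or triple edge where a_ij * a_ji = 2 or 3), the diagram is a chain of 5 nodes with one extra node attached to the third node from one end (E_6). One simple-root ordering that puts it in standard form is (alpha_2, alpha_4, alpha_1, alpha_6, alpha_5, alpha_3). So the algebra is type E_6.

type E_6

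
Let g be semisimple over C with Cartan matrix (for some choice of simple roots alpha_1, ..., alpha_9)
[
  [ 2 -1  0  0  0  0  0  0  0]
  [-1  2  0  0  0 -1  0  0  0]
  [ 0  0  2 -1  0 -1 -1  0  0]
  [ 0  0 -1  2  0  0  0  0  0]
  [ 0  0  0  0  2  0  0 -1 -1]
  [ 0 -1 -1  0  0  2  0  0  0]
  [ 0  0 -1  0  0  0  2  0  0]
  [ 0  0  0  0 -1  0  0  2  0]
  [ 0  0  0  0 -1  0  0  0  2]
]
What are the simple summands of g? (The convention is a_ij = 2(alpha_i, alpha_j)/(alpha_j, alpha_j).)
type A_3 + type D_6

The diagram associated to this matrix has two connected components: the simple roots {alpha_5, alpha_8, alpha_9} form a chain of 3 nodes with single edges (A_3), and {alpha_1, alpha_2, alpha_3, alpha_4, alpha_6, alpha_7} form a chain of 4 nodes with a fork of two nodes at one end (D_6). A semisimple Lie algebra decomposes uniquely as the direct sum of simple ideals, one per connected component of its Dynkin diagram, so g ≅ A_3 ⊕ D_6 (dimension 15 + 66 = 81).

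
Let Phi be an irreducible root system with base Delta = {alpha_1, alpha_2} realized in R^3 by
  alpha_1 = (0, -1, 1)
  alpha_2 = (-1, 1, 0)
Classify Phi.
Compute the Cartan integers a_ij = 2(alpha_i, alpha_j)/(alpha_j, alpha_j); the resulting 2x2 Cartan matrix is
[[2, -1], [-1, 2]].
All simple roots have the same length, so the diagram is simply laced. The associated Dynkin diagram is a chain of 2 nodes with single edges (A_2), so the type is A_2 (the algebra sl(3)).

A_2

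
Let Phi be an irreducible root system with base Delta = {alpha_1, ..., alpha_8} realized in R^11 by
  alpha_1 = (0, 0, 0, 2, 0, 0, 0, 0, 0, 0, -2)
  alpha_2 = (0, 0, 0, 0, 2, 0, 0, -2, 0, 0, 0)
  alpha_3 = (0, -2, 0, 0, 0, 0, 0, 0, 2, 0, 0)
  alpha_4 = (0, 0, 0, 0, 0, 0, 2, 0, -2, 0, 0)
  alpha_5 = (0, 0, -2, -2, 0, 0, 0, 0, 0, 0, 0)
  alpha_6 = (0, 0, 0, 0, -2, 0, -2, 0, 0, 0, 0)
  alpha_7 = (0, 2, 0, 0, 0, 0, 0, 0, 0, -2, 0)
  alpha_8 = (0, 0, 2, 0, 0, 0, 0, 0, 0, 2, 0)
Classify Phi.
A8

Compute the Cartan integers a_ij = 2(alpha_i, alpha_j)/(alpha_j, alpha_j); the resulting 8x8 Cartan matrix is
[[2, 0, 0, 0, -1, 0, 0, 0], [0, 2, 0, 0, 0, -1, 0, 0], [0, 0, 2, -1, 0, 0, -1, 0], [0, 0, -1, 2, 0, -1, 0, 0], [-1, 0, 0, 0, 2, 0, 0, -1], [0, -1, 0, -1, 0, 2, 0, 0], [0, 0, -1, 0, 0, 0, 2, -1], [0, 0, 0, 0, -1, 0, -1, 2]].
All simple roots have the same length, so the diagram is simply laced. The associated Dynkin diagram is a chain of 8 nodes with single edges (A_8), so the type is A_8 (the algebra sl(9)).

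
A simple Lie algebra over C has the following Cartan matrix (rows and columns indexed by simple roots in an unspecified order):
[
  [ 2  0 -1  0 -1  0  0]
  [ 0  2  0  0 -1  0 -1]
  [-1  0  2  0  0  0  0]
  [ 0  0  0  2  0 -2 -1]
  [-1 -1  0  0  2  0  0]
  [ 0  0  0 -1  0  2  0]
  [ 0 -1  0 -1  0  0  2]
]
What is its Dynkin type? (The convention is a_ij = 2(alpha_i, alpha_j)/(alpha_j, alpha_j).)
B_7

The matrix has rank 7 with 2's on the diagonal. Reading the off-diagonal entries as Dynkin edges (a single edge where a_ij = a_ji = -1; a double or triple edge where a_ij * a_ji = 2 or 3), the diagram is a chain of 7 nodes with a double edge at one end; the terminal node there is the unique short simple root (B_7). One simple-root ordering that puts it in standard form is (alpha_3, alpha_1, alpha_5, alpha_2, alpha_7, alpha_4, alpha_6). So the algebra is type B_7, i.e. so(15).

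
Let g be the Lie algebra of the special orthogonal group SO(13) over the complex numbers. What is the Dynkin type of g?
B_6

This is so(13) with 13 odd, which has dimension 13(13-1)/2 = 78 and rank (13-1)/2 = 6. In the classification of classical Lie algebras, the orthogonal algebra so(2n+1) in an odd number of variables has type B_n; here n = 6, so the Dynkin diagram is a chain of 6 nodes with a double edge at one end; the terminal node there is the unique short simple root (B_6). Hence the type is B_6.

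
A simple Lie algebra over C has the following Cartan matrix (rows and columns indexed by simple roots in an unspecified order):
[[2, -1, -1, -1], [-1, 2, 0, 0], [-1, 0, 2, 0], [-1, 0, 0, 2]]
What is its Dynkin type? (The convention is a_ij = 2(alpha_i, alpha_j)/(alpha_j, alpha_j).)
type D_4

The matrix has rank 4 with 2's on the diagonal. Reading the off-diagonal entries as Dynkin edges (a single edge where a_ij = a_ji = -1; a double or triple edge where a_ij * a_ji = 2 or 3), the diagram is a chain of 2 nodes with a fork of two nodes at one end (D_4). One simple-root ordering that puts it in standard form is (alpha_2, alpha_1, alpha_4, alpha_3). So the algebra is type D_4, i.e. so(8).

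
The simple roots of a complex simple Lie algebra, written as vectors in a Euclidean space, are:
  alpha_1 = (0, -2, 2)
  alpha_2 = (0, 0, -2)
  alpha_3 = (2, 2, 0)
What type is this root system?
B_3

Compute the Cartan integers a_ij = 2(alpha_i, alpha_j)/(alpha_j, alpha_j); the resulting 3x3 Cartan matrix is
[[2, -2, -1], [-1, 2, 0], [-1, 0, 2]].
The roots have two lengths (squared-length ratio 2:1); the short ones are alpha_{2}. The associated Dynkin diagram is a chain of 3 nodes with a double edge at one end; the terminal node there is the unique short simple root (B_3), so the type is B_3 (the algebra so(7)).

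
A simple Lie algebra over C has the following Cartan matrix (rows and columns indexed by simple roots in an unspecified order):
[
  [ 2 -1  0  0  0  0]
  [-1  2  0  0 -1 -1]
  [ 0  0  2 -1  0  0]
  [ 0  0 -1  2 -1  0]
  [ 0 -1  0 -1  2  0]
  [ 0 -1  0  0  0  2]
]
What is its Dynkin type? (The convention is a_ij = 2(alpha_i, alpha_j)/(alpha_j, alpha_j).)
type D_6

The matrix has rank 6 with 2's on the diagonal. Reading the off-diagonal entries as Dynkin edges (a single edge where a_ij = a_ji = -1; a double or triple edge where a_ij * a_ji = 2 or 3), the diagram is a chain of 4 nodes with a fork of two nodes at one end (D_6). One simple-root ordering that puts it in standard form is (alpha_3, alpha_4, alpha_5, alpha_2, alpha_1, alpha_6). So the algebra is type D_6, i.e. so(12).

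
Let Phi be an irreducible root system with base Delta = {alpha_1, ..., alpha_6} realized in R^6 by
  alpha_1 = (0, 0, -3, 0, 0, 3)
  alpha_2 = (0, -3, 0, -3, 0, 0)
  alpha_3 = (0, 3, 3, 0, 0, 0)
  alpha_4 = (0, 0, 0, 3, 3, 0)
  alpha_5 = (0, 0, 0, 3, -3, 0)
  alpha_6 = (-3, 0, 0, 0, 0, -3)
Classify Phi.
Compute the Cartan integers a_ij = 2(alpha_i, alpha_j)/(alpha_j, alpha_j); the resulting 6x6 Cartan matrix is
[[2, 0, -1, 0, 0, -1], [0, 2, -1, -1, -1, 0], [-1, -1, 2, 0, 0, 0], [0, -1, 0, 2, 0, 0], [0, -1, 0, 0, 2, 0], [-1, 0, 0, 0, 0, 2]].
All simple roots have the same length, so the diagram is simply laced. The associated Dynkin diagram is a chain of 4 nodes with a fork of two nodes at one end (D_6), so the type is D_6 (the algebra so(12)).

D_6 (so(12))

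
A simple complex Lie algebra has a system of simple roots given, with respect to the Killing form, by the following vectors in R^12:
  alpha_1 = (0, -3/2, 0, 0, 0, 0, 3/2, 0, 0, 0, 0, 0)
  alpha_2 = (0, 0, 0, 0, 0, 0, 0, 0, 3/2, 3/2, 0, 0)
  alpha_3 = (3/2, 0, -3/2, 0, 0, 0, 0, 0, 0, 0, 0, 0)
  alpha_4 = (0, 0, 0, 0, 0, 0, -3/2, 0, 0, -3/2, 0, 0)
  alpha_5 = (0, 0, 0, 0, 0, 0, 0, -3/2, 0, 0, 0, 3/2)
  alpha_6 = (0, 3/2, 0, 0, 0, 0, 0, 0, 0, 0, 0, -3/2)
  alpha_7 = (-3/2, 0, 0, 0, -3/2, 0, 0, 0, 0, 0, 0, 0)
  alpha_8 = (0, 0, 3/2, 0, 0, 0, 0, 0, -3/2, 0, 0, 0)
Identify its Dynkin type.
A_8

Compute the Cartan integers a_ij = 2(alpha_i, alpha_j)/(alpha_j, alpha_j); the resulting 8x8 Cartan matrix is
[[2, 0, 0, -1, 0, -1, 0, 0], [0, 2, 0, -1, 0, 0, 0, -1], [0, 0, 2, 0, 0, 0, -1, -1], [-1, -1, 0, 2, 0, 0, 0, 0], [0, 0, 0, 0, 2, -1, 0, 0], [-1, 0, 0, 0, -1, 2, 0, 0], [0, 0, -1, 0, 0, 0, 2, 0], [0, -1, -1, 0, 0, 0, 0, 2]].
All simple roots have the same length, so the diagram is simply laced. The associated Dynkin diagram is a chain of 8 nodes with single edges (A_8), so the type is A_8 (the algebra sl(9)).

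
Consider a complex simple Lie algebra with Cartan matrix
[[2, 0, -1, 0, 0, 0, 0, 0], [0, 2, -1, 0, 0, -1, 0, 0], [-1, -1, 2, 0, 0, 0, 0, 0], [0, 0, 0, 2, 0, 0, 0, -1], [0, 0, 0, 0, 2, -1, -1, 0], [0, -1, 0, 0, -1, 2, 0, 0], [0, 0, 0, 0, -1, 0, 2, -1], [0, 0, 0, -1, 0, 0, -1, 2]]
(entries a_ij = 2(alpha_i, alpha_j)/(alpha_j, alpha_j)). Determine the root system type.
The matrix has rank 8 with 2's on the diagonal. Reading the off-diagonal entries as Dynkin edges (a single edge where a_ij = a_ji = -1; a double or triple edge where a_ij * a_ji = 2 or 3), the diagram is a chain of 8 nodes with single edges (A_8). One simple-root ordering that puts it in standard form is (alpha_4, alpha_8, alpha_7, alpha_5, alpha_6, alpha_2, alpha_3, alpha_1). So the algebra is type A_8, i.e. sl(9).

A_8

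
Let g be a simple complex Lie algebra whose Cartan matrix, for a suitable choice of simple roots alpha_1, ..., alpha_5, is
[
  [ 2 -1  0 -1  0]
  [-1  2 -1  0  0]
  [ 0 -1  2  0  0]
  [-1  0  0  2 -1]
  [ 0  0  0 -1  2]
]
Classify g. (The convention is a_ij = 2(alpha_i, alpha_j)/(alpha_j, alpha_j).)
The matrix has rank 5 with 2's on the diagonal. Reading the off-diagonal entries as Dynkin edges (a single edge where a_ij = a_ji = -1; a double or triple edge where a_ij * a_ji = 2 or 3), the diagram is a chain of 5 nodes with single edges (A_5). One simple-root ordering that puts it in standard form is (alpha_5, alpha_4, alpha_1, alpha_2, alpha_3). So the algebra is type A_5, i.e. sl(6).

A_5 (sl(6))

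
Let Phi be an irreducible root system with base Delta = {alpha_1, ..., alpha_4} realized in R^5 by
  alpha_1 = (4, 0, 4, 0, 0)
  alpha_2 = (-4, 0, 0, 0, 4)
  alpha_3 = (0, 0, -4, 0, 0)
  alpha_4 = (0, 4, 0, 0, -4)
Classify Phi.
B4

Compute the Cartan integers a_ij = 2(alpha_i, alpha_j)/(alpha_j, alpha_j); the resulting 4x4 Cartan matrix is
[[2, -1, -2, 0], [-1, 2, 0, -1], [-1, 0, 2, 0], [0, -1, 0, 2]].
The roots have two lengths (squared-length ratio 2:1); the short ones are alpha_{3}. The associated Dynkin diagram is a chain of 4 nodes with a double edge at one end; the terminal node there is the unique short simple root (B_4), so the type is B_4 (the algebra so(9)).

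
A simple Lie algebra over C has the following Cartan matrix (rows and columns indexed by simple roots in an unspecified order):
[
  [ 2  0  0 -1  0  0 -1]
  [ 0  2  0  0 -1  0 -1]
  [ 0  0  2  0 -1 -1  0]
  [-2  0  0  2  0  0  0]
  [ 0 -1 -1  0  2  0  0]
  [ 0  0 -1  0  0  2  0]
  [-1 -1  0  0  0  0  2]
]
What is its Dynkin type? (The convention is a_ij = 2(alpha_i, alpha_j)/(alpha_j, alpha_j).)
The matrix has rank 7 with 2's on the diagonal. Reading the off-diagonal entries as Dynkin edges (a single edge where a_ij = a_ji = -1; a double or triple edge where a_ij * a_ji = 2 or 3), the diagram is a chain of 7 nodes with a double edge at one end; the terminal node there is the unique long simple root (C_7). One simple-root ordering that puts it in standard form is (alpha_6, alpha_3, alpha_5, alpha_2, alpha_7, alpha_1, alpha_4). So the algebra is type C_7, i.e. sp(14).

C7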